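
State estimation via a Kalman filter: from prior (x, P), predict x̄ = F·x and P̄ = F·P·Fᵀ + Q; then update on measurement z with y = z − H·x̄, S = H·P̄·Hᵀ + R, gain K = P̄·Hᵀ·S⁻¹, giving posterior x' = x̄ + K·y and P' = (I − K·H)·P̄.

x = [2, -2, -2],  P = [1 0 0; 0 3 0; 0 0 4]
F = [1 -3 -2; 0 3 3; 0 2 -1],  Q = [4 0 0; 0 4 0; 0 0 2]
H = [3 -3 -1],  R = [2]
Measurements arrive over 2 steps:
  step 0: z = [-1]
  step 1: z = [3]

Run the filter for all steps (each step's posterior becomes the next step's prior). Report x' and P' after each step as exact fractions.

step 0: x' = [1803/2069, 2172/2069, 812/2069], P' = [5063/2069 5001/2069 -428/2069; 5001/2069 9023/2069 -11346/2069; -428/2069 -11346/2069 32886/2069]
step 1: x' = [1471689/3339739, -5679042/3339739, 11544188/3339739], P' = [7894180/3339739 4876242/3339739 8183086/3339739; 4876242/3339739 21411310/3339739 -48107262/3339739; 8183086/3339739 -48107262/3339739 168436236/3339739]

step 0: x̄ = F·x = [12, -12, -2]
step 0: P̄ = F·P·Fᵀ + Q = [48 -51 -10; -51 67 6; -10 6 18]
step 0: y = z − H·x̄ = [-75]
step 0: S = H·P̄·Hᵀ + R = [2069]
step 0: K = P̄·Hᵀ·S⁻¹ = [307/2069; -360/2069; -66/2069]
step 0: x' = x̄ + K·y = [1803/2069, 2172/2069, 812/2069]
step 0: P' = (I − K·H)·P̄ = [5063/2069 5001/2069 -428/2069; 5001/2069 9023/2069 -11346/2069; -428/2069 -11346/2069 32886/2069]
step 1: x̄ = F·x = [-6337/2069, 8952/2069, 3532/2069]
step 1: P̄ = F·P·Fᵀ + Q = [61644/2069 -94614/2069 33410/2069; -94614/2069 181229/2069 -78558/2069; 33410/2069 -78558/2069 118500/2069]
step 1: y = z − H·x̄ = [55606/2069]
step 1: S = H·P̄·Hᵀ + R = [3339739/2069]
step 1: K = P̄·Hᵀ·S⁻¹ = [435364/3339739; -748971/3339739; 217404/3339739]
step 1: x' = x̄ + K·y = [1471689/3339739, -5679042/3339739, 11544188/3339739]
step 1: P' = (I − K·H)·P̄ = [7894180/3339739 4876242/3339739 8183086/3339739; 4876242/3339739 21411310/3339739 -48107262/3339739; 8183086/3339739 -48107262/3339739 168436236/3339739]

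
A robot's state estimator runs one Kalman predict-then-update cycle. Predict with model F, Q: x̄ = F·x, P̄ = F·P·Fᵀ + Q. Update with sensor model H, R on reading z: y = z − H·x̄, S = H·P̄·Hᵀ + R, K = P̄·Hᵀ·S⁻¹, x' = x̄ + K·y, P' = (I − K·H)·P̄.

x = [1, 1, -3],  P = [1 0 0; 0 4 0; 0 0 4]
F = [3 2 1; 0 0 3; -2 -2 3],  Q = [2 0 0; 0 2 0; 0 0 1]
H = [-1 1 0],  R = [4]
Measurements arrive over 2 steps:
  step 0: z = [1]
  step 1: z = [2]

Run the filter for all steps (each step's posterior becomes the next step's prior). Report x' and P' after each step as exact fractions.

step 0: x' = [-130/49, -129/49, -85/49], P' = [1158/49 1082/49 384/49; 1082/49 1186/49 568/49; 384/49 568/49 677/49]
step 1: x' = [-23291/3683, -47015/11049, -2357/11049], P' = [458673/3683 442269/3683 164291/3683; 442269/3683 1321399/11049 524677/11049; 164291/3683 524677/11049 294652/11049]

step 0: x̄ = F·x = [2, -9, -13]
step 0: P̄ = F·P·Fᵀ + Q = [31 12 -10; 12 38 36; -10 36 57]
step 0: y = z − H·x̄ = [12]
step 0: S = H·P̄·Hᵀ + R = [49]
step 0: K = P̄·Hᵀ·S⁻¹ = [-19/49; 26/49; 46/49]
step 0: x' = x̄ + K·y = [-130/49, -129/49, -85/49]
step 0: P' = (I − K·H)·P̄ = [1158/49 1082/49 384/49; 1082/49 1186/49 568/49; 384/49 568/49 677/49]
step 1: x̄ = F·x = [-733/49, -255/49, 263/49]
step 1: P̄ = F·P·Fᵀ + Q = [33501/49 8895/49 -15521/49; 8895/49 6191/49 381/49; -15521/49 381/49 12750/49]
step 1: y = z − H·x̄ = [-380/49]
step 1: S = H·P̄·Hᵀ + R = [22098/49]
step 1: K = P̄·Hᵀ·S⁻¹ = [-4101/3683; -1352/11049; 7951/11049]
step 1: x' = x̄ + K·y = [-23291/3683, -47015/11049, -2357/11049]
step 1: P' = (I − K·H)·P̄ = [458673/3683 442269/3683 164291/3683; 442269/3683 1321399/11049 524677/11049; 164291/3683 524677/11049 294652/11049]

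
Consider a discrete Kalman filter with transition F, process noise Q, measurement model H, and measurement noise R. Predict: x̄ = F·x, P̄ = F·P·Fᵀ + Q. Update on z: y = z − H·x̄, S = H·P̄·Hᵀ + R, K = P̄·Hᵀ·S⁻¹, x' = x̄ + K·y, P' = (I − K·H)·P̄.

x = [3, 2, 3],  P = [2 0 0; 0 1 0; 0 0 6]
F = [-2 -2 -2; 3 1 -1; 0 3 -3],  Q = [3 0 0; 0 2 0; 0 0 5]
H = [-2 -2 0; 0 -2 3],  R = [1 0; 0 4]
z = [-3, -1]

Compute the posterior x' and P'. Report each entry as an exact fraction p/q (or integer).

x̄ = F·x = [-16, 8, -3]
P̄ = F·P·Fᵀ + Q = [39 -2 30; -2 27 21; 30 21 68]
y = z − H·x̄ = [-19, 24]
S = H·P̄·Hᵀ + R = [249 -206; -206 472]
K = P̄·Hᵀ·S⁻¹ = [-3891/18773 4081/37546; -10873/37546 -8059/75092; -3693/18773 9663/37546]
x' = x̄ + K·y = [-177467/18773, 410247/37546, 129804/18773]
P' = (I − K·H)·P̄ = [252406/18773 -500921/37546 -164253/18773; -500921/37546 1012715/75092 332199/37546; -164253/18773 332199/37546 117175/18773]

x' = [-177467/18773, 410247/37546, 129804/18773]
P' = [252406/18773 -500921/37546 -164253/18773; -500921/37546 1012715/75092 332199/37546; -164253/18773 332199/37546 117175/18773]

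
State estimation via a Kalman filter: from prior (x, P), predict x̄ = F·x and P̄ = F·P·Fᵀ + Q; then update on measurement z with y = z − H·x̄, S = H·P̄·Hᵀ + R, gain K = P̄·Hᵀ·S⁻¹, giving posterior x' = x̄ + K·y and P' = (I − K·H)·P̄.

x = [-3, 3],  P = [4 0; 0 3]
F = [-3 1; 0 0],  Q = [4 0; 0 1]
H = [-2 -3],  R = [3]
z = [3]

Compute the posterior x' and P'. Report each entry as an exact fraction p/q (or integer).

x' = [-57/92, -81/184]
P' = [129/46 -129/92; -129/92 175/184]

x̄ = F·x = [12, 0]
P̄ = F·P·Fᵀ + Q = [43 0; 0 1]
y = z − H·x̄ = [27]
S = H·P̄·Hᵀ + R = [184]
K = P̄·Hᵀ·S⁻¹ = [-43/92; -3/184]
x' = x̄ + K·y = [-57/92, -81/184]
P' = (I − K·H)·P̄ = [129/46 -129/92; -129/92 175/184]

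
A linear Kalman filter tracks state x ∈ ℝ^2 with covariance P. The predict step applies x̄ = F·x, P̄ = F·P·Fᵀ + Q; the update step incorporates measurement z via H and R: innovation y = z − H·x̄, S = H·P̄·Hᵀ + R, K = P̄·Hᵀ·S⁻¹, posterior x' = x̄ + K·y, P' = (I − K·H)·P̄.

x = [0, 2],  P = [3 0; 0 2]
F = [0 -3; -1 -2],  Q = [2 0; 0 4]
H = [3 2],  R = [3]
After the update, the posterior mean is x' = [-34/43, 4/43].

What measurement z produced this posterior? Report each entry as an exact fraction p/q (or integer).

x̄ = F·x = [-6, -4]
P̄ = F·P·Fᵀ + Q = [20 12; 12 15]
S = H·P̄·Hᵀ + R = [387]
K = P̄·Hᵀ·S⁻¹ = [28/129; 22/129]
x' − x̄ = [224/43, 176/43] = K·y
y = (KᵀK)⁻¹·Kᵀ·(x' − x̄) = [24]
z = y + H·x̄ = [24] + [-26] = [-2]

z = [-2]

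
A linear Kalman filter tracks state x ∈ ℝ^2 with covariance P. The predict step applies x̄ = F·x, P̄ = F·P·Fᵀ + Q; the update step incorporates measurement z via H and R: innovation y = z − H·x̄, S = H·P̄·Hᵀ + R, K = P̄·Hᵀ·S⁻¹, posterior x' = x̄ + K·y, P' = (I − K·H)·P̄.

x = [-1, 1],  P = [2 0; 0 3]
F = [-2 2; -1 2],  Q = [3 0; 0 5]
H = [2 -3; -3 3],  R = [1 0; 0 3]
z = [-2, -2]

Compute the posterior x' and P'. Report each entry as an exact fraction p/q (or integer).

x' = [515/129, 2144/645]
P' = [439/129 329/129; 329/129 1286/645]

x̄ = F·x = [4, 3]
P̄ = F·P·Fᵀ + Q = [23 16; 16 19]
y = z − H·x̄ = [-1, 1]
S = H·P̄·Hᵀ + R = [72 -69; -69 93]
K = P̄·Hᵀ·S⁻¹ = [-109/129 -110/129; -568/645 -359/645]
x' = x̄ + K·y = [515/129, 2144/645]
P' = (I − K·H)·P̄ = [439/129 329/129; 329/129 1286/645]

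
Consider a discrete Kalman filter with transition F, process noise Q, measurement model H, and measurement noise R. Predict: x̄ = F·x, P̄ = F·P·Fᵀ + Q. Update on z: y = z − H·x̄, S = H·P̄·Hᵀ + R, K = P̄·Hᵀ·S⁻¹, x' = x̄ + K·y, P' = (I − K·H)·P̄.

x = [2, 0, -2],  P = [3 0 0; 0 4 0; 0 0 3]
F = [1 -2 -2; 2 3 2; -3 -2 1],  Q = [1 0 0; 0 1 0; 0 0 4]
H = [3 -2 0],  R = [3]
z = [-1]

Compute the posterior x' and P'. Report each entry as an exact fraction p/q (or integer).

x' = [2406/895, 4028/895, -1717/179]
P' = [4304/895 6222/895 -2161/179; 6222/895 9651/895 -3264/179; -2161/179 -3264/179 7825/179]

x̄ = F·x = [6, 0, -8]
P̄ = F·P·Fᵀ + Q = [32 -30 1; -30 61 -36; 1 -36 50]
y = z − H·x̄ = [-19]
S = H·P̄·Hᵀ + R = [895]
K = P̄·Hᵀ·S⁻¹ = [156/895; -212/895; 15/179]
x' = x̄ + K·y = [2406/895, 4028/895, -1717/179]
P' = (I − K·H)·P̄ = [4304/895 6222/895 -2161/179; 6222/895 9651/895 -3264/179; -2161/179 -3264/179 7825/179]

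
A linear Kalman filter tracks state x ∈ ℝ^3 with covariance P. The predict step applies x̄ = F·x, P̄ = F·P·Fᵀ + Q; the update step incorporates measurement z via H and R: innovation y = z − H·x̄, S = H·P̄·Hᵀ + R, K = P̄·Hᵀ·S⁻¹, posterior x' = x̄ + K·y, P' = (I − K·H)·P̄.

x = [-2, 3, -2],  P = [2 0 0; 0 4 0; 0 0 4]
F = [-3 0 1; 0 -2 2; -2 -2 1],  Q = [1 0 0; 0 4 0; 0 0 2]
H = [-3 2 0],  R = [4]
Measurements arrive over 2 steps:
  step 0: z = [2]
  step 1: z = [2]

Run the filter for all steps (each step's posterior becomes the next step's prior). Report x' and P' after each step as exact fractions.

step 0: x̄ = F·x = [4, -10, -4]
step 0: P̄ = F·P·Fᵀ + Q = [23 8 16; 8 36 24; 16 24 30]
step 0: y = z − H·x̄ = [34]
step 0: S = H·P̄·Hᵀ + R = [259]
step 0: K = P̄·Hᵀ·S⁻¹ = [-53/259; 48/259; 0]
step 0: x' = x̄ + K·y = [-766/259, -958/259, -4]
step 0: P' = (I − K·H)·P̄ = [3148/259 4616/259 16; 4616/259 7020/259 24; 16 24 30]
step 1: x̄ = F·x = [1262/259, -156/259, 2412/259]
step 1: P̄ = F·P·Fᵀ + Q = [11497/259 5940/259 21202/259; 5940/259 10468/259 8212/259; 21202/259 8212/259 44448/259]
step 1: y = z − H·x̄ = [4616/259]
step 1: S = H·P̄·Hᵀ + R = [75101/259]
step 1: K = P̄·Hᵀ·S⁻¹ = [-22611/75101; 3116/75101; -47182/75101]
step 1: x' = x̄ + K·y = [-37046/75101, 10300/75101, -141500/75101]
step 1: P' = (I − K·H)·P̄ = [1359764/75101 1994424/75101 2028800/75101; 1994424/75101 2997868/75101 2948836/75101; 2028800/75101 2948836/75101 4293236/75101]

step 0: x' = [-766/259, -958/259, -4], P' = [3148/259 4616/259 16; 4616/259 7020/259 24; 16 24 30]
step 1: x' = [-37046/75101, 10300/75101, -141500/75101], P' = [1359764/75101 1994424/75101 2028800/75101; 1994424/75101 2997868/75101 2948836/75101; 2028800/75101 2948836/75101 4293236/75101]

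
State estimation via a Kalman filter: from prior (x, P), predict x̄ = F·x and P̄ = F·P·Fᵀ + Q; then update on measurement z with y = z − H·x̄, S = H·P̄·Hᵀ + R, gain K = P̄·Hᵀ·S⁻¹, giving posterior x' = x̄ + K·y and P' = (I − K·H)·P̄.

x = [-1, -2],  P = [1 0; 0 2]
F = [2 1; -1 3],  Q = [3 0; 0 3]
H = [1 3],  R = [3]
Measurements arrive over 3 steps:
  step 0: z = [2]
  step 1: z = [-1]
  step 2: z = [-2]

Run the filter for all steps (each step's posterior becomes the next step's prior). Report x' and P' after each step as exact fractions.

step 0: x̄ = F·x = [-4, -5]
step 0: P̄ = F·P·Fᵀ + Q = [9 4; 4 22]
step 0: y = z − H·x̄ = [21]
step 0: S = H·P̄·Hᵀ + R = [234]
step 0: K = P̄·Hᵀ·S⁻¹ = [7/78; 35/117]
step 0: x' = x̄ + K·y = [-55/26, 50/39]
step 0: P' = (I − K·H)·P̄ = [185/26 -89/39; -89/39 124/117]
step 1: x̄ = F·x = [-115/39, 155/26]
step 1: P̄ = F·P·Fᵀ + Q = [2737/117 -292/13; -292/13 867/26]
step 1: y = z − H·x̄ = [-1243/78]
step 1: S = H·P̄·Hᵀ + R = [44867/234]
step 1: K = P̄·Hᵀ·S⁻¹ = [-10294/44867; 18153/44867]
step 1: x' = x̄ + K·y = [31744/44867, -21808/44867]
step 1: P' = (I − K·H)·P̄ = [596733/44867 -209205/44867; -209205/44867 87888/44867]
step 2: x̄ = F·x = [41680/44867, -97168/44867]
step 2: P̄ = F·P·Fᵀ + Q = [1772601/44867 -1975827/44867; -1975827/44867 2777556/44867]
step 2: y = z − H·x̄ = [160090/44867]
step 2: S = H·P̄·Hᵀ + R = [15050244/44867]
step 2: K = P̄·Hᵀ·S⁻¹ = [-346240/1254187; 2118947/5016748]
step 2: x' = x̄ + K·y = [-70320/1254187, -1652051/2508374]
step 2: P' = (I − K·H)·P̄ = [17486961/1254187 -6175227/1254187; -6175227/1254187 10352583/5016748]

step 0: x' = [-55/26, 50/39], P' = [185/26 -89/39; -89/39 124/117]
step 1: x' = [31744/44867, -21808/44867], P' = [596733/44867 -209205/44867; -209205/44867 87888/44867]
step 2: x' = [-70320/1254187, -1652051/2508374], P' = [17486961/1254187 -6175227/1254187; -6175227/1254187 10352583/5016748]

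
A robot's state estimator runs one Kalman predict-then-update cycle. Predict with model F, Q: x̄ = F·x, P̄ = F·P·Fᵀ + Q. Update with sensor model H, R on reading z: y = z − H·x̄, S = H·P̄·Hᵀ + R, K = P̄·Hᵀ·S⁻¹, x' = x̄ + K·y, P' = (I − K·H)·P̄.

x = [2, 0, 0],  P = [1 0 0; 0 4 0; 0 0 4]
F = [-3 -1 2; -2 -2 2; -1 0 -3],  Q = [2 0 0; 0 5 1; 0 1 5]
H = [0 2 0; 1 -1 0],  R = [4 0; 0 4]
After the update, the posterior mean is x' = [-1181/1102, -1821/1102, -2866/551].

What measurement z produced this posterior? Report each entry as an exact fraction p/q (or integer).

z = [-3, 2]

x̄ = F·x = [-6, -4, -2]
P̄ = F·P·Fᵀ + Q = [31 30 -21; 30 41 -21; -21 -21 42]
S = H·P̄·Hᵀ + R = [168 -22; -22 16]
K = P̄·Hᵀ·S⁻¹ = [491/1102 372/551; 535/1102 -11/551; -168/551 -231/551]
x' − x̄ = [5431/1102, 2587/1102, -1764/551] = K·y
y = (KᵀK)⁻¹·Kᵀ·(x' − x̄) = [5, 4]
z = y + H·x̄ = [5, 4] + [-8, -2] = [-3, 2]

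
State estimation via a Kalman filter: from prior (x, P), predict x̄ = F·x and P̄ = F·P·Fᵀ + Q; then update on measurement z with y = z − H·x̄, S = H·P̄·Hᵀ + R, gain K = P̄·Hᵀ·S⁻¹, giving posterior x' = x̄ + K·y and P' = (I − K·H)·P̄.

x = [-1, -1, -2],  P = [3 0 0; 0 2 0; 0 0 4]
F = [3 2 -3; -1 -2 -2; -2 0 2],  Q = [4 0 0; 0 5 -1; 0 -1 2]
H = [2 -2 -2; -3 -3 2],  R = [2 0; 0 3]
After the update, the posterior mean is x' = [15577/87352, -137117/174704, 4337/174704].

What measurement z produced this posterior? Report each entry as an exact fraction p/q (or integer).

z = [2, 2]

x̄ = F·x = [1, 7, -2]
P̄ = F·P·Fᵀ + Q = [75 7 -42; 7 32 -11; -42 -11 30]
S = H·P̄·Hᵀ + R = [742 -820; -820 1848]
K = P̄·Hᵀ·S⁻¹ = [16995/87352 -16115/174704; -41431/174704 -63049/349408; -11469/174704 31229/349408]
x' − x̄ = [-71775/87352, -1360045/174704, 353745/174704] = K·y
y = (KᵀK)⁻¹·Kᵀ·(x' − x̄) = [10, 30]
z = y + H·x̄ = [10, 30] + [-8, -28] = [2, 2]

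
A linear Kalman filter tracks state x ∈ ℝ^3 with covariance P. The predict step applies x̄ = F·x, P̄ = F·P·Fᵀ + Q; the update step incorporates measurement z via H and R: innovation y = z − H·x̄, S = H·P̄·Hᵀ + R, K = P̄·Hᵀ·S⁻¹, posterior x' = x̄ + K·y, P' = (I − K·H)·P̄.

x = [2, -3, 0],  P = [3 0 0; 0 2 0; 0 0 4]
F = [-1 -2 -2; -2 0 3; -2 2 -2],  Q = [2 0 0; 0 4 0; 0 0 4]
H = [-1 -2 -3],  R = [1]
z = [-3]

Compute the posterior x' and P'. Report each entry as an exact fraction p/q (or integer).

x' = [3159/466, -7/233, -295/233]
P' = [12289/466 -5069/233 1337/233; -5069/233 10866/233 -5546/233; 1337/233 -5546/233 3270/233]

x̄ = F·x = [4, -4, -10]
P̄ = F·P·Fᵀ + Q = [29 -18 14; -18 52 -12; 14 -12 40]
y = z − H·x̄ = [-37]
S = H·P̄·Hᵀ + R = [466]
K = P̄·Hᵀ·S⁻¹ = [-35/466; -25/233; -55/233]
x' = x̄ + K·y = [3159/466, -7/233, -295/233]
P' = (I − K·H)·P̄ = [12289/466 -5069/233 1337/233; -5069/233 10866/233 -5546/233; 1337/233 -5546/233 3270/233]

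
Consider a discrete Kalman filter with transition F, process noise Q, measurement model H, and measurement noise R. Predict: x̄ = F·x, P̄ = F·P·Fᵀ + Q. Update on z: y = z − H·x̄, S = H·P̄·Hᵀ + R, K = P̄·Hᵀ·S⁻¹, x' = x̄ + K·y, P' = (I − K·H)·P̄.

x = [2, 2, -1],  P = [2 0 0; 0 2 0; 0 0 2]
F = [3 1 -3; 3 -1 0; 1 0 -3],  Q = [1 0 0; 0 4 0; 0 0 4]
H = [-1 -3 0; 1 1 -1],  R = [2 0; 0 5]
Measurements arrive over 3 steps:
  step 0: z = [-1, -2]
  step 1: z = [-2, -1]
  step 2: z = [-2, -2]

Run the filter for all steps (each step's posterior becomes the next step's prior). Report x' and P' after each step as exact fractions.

step 0: x̄ = F·x = [11, 4, 5]
step 0: P̄ = F·P·Fᵀ + Q = [39 16 24; 16 24 6; 24 6 24]
step 0: y = z − H·x̄ = [22, -12]
step 0: S = H·P̄·Hᵀ + R = [353 -133; -133 64]
step 0: K = P̄·Hᵀ·S⁻¹ = [-1445/4903 -628/4903; -1110/4903 298/4903; -1890/4903 -3468/4903]
step 0: x' = x̄ + K·y = [29679/4903, -8384/4903, 24551/4903]
step 0: P' = (I − K·H)·P̄ = [84970/4903 -27360/4903 60750/4903; -27360/4903 9860/4903 -18990/4903; 60750/4903 -18990/4903 59100/4903]
step 1: x̄ = F·x = [7000/4903, 97421/4903, -43974/4903]
step 1: P̄ = F·P·Fᵀ + Q = [167673/4903 151150/4903 87420/4903; 151150/4903 958362/4903 -321450/4903; 87420/4903 -321450/4903 271982/4903]
step 1: y = z − H·x̄ = [289457/4903, -153298/4903]
step 1: S = H·P̄·Hᵀ + R = [9709637/4903 -4524289/4903; -4524289/4903 2192892/4903]
step 1: K = P̄·Hᵀ·S⁻¹ = [-64271183/167855261 -16412716/23979323; -33066098/167855261 5901790/23979323; -74715836/167855261 -27554794/23979323]
step 1: x' = x̄ + K·y = [5346545/23979323, 13061555/23979323, 16327458/23979323]
step 1: P' = (I − K·H)·P̄ = [3020629660/167855261 -964029098/167855261 2631045622/167855261; -964029098/167855261 343387098/167855261 -827204650/167855261; 2631045622/167855261 -827204650/167855261 2768258762/167855261]
step 2: x̄ = F·x = [-19881184/23979323, 2978080/23979323, -43635829/23979323]
step 2: P̄ = F·P·Fᵀ + Q = [4431470273/167855261 681255294/167855261 560179318/23979323; 681255294/167855261 33984649670/167855261 -2305015210/23979323; 560179318/23979323 -2305015210/23979323 1831443690/23979323]
step 2: y = z − H·x̄ = [-58905590/23979323, -74691371/23979323]
step 2: S = H·P̄·Hᵀ + R = [314716559589/167855261 -153594504643/167855261; -153594504643/167855261 77865715154/167855261]
step 2: K = P̄·Hᵀ·S⁻¹ = [-1913527137987/5447300973637 -3691187511256/5447300973637; -1126014135114/5447300973637 1332792173514/5447300973637; -2271568749886/5447300973637 -6232113513434/5447300973637]
step 2: x' = x̄ + K·y = [11681668740926/5447300973637, -708821080438/5447300973637, 15079479357547/5447300973637]
step 2: P' = (I − K·H)·P̄ = [96195690095292/5447300973637 -30789545273106/5447300973637 83862082378466/5447300973637; -30789545273106/5447300973637 11013857847778/5447300973637 -26439648292898/5447300973637; 83862082378466/5447300973637 -26439648292898/5447300973637 88583001652738/5447300973637]

step 0: x' = [29679/4903, -8384/4903, 24551/4903], P' = [84970/4903 -27360/4903 60750/4903; -27360/4903 9860/4903 -18990/4903; 60750/4903 -18990/4903 59100/4903]
step 1: x' = [5346545/23979323, 13061555/23979323, 16327458/23979323], P' = [3020629660/167855261 -964029098/167855261 2631045622/167855261; -964029098/167855261 343387098/167855261 -827204650/167855261; 2631045622/167855261 -827204650/167855261 2768258762/167855261]
step 2: x' = [11681668740926/5447300973637, -708821080438/5447300973637, 15079479357547/5447300973637], P' = [96195690095292/5447300973637 -30789545273106/5447300973637 83862082378466/5447300973637; -30789545273106/5447300973637 11013857847778/5447300973637 -26439648292898/5447300973637; 83862082378466/5447300973637 -26439648292898/5447300973637 88583001652738/5447300973637]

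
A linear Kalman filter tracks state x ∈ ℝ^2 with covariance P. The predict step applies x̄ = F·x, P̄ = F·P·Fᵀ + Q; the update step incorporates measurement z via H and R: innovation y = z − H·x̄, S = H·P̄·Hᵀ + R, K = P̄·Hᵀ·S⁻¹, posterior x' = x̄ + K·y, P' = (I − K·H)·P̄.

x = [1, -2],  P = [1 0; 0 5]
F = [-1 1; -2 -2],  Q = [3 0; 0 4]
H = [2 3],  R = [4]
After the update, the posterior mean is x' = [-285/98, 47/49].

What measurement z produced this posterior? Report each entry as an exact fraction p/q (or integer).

x̄ = F·x = [-3, 2]
P̄ = F·P·Fᵀ + Q = [9 -8; -8 28]
S = H·P̄·Hᵀ + R = [196]
K = P̄·Hᵀ·S⁻¹ = [-3/98; 17/49]
x' − x̄ = [9/98, -51/49] = K·y
y = (KᵀK)⁻¹·Kᵀ·(x' − x̄) = [-3]
z = y + H·x̄ = [-3] + [0] = [-3]

z = [-3]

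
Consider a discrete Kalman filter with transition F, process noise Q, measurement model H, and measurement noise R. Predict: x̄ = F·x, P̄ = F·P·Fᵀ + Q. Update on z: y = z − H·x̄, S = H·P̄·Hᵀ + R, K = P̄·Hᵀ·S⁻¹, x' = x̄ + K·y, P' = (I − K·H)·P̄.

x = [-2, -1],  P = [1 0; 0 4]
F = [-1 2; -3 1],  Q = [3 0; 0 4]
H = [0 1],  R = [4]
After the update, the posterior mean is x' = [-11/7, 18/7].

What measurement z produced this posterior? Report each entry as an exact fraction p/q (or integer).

z = [2]

x̄ = F·x = [0, 5]
P̄ = F·P·Fᵀ + Q = [20 11; 11 17]
S = H·P̄·Hᵀ + R = [21]
K = P̄·Hᵀ·S⁻¹ = [11/21; 17/21]
x' − x̄ = [-11/7, -17/7] = K·y
y = (KᵀK)⁻¹·Kᵀ·(x' − x̄) = [-3]
z = y + H·x̄ = [-3] + [5] = [2]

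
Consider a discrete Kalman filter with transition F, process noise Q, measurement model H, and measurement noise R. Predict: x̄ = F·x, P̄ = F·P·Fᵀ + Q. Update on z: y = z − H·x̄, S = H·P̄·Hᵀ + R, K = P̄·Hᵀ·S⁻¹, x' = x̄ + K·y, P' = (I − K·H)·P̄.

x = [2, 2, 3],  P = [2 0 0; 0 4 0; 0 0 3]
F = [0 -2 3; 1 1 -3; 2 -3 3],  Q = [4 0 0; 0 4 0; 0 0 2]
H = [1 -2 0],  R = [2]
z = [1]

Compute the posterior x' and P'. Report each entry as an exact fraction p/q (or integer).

x̄ = F·x = [5, -5, 7]
P̄ = F·P·Fᵀ + Q = [47 -35 51; -35 37 -35; 51 -35 73]
y = z − H·x̄ = [-14]
S = H·P̄·Hᵀ + R = [337]
K = P̄·Hᵀ·S⁻¹ = [117/337; -109/337; 121/337]
x' = x̄ + K·y = [47/337, -159/337, 665/337]
P' = (I − K·H)·P̄ = [2150/337 958/337 3030/337; 958/337 588/337 1394/337; 3030/337 1394/337 9960/337]

x' = [47/337, -159/337, 665/337]
P' = [2150/337 958/337 3030/337; 958/337 588/337 1394/337; 3030/337 1394/337 9960/337]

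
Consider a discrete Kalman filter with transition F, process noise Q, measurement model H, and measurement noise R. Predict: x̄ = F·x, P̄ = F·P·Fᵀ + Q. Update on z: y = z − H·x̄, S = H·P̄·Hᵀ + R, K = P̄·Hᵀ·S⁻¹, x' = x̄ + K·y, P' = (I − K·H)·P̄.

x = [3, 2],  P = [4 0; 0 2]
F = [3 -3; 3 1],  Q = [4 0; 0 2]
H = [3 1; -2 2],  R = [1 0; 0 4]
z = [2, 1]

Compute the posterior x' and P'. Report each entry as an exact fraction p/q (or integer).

x' = [7401/23501, 26056/23501]
P' = [2898/23501 -2810/23501; -2810/23501 14240/23501]

x̄ = F·x = [3, 11]
P̄ = F·P·Fᵀ + Q = [58 30; 30 40]
y = z − H·x̄ = [-18, -15]
S = H·P̄·Hᵀ + R = [743 -148; -148 156]
K = P̄·Hᵀ·S⁻¹ = [5884/23501 -2854/23501; 5810/23501 8525/23501]
x' = x̄ + K·y = [7401/23501, 26056/23501]
P' = (I − K·H)·P̄ = [2898/23501 -2810/23501; -2810/23501 14240/23501]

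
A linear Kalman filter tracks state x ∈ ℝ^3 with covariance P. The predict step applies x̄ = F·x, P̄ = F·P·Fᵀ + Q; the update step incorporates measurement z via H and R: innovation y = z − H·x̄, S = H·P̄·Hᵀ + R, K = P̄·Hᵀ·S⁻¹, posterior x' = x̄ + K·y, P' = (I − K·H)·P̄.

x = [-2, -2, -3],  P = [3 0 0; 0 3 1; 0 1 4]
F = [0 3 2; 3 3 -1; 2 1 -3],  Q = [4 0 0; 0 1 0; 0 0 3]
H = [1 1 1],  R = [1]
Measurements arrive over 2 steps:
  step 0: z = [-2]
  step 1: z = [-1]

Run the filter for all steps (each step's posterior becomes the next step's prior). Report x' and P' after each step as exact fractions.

step 0: x̄ = F·x = [-12, -9, 3]
step 0: P̄ = F·P·Fᵀ + Q = [59 22 -22; 22 53 29; -22 29 48]
step 0: y = z − H·x̄ = [16]
step 0: S = H·P̄·Hᵀ + R = [219]
step 0: K = P̄·Hᵀ·S⁻¹ = [59/219; 104/219; 55/219]
step 0: x' = x̄ + K·y = [-1684/219, -307/219, 1537/219]
step 0: P' = (I − K·H)·P̄ = [9440/219 -1318/219 -8063/219; -1318/219 791/219 631/219; -8063/219 631/219 7487/219]
step 1: x̄ = F·x = [2153/219, -7510/219, -2762/73]
step 1: P̄ = F·P·Fᵀ + Q = [45515/219 -66202/219 -29042/73; -66202/219 120653/219 50665/73; -29042/73 50665/73 64763/73]
step 1: y = z − H·x̄ = [13424/219]
step 1: S = H·P̄·Hᵀ + R = [358010/219]
step 1: K = P̄·Hᵀ·S⁻¹ = [-107813/358010; 103223/179005; 129579/179005]
step 1: x' = x̄ + K·y = [-1544489/179005, 188758/179005, 1170014/179005]
step 1: P' = (I − K·H)·P̄ = [21329599/358010 -3295469/179005 -7423237/179005; -3295469/179005 1312853/179005 2085839/179005; -7423237/179005 2085839/179005 5466977/179005]

step 0: x' = [-1684/219, -307/219, 1537/219], P' = [9440/219 -1318/219 -8063/219; -1318/219 791/219 631/219; -8063/219 631/219 7487/219]
step 1: x' = [-1544489/179005, 188758/179005, 1170014/179005], P' = [21329599/358010 -3295469/179005 -7423237/179005; -3295469/179005 1312853/179005 2085839/179005; -7423237/179005 2085839/179005 5466977/179005]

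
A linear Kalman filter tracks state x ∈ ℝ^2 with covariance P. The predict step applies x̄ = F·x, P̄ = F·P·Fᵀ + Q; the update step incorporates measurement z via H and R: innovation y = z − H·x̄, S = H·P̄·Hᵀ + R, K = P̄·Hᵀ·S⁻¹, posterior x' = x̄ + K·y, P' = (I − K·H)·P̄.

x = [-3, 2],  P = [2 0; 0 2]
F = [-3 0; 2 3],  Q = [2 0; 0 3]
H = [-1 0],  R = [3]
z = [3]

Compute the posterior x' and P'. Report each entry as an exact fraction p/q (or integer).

x' = [-33/23, 144/23]
P' = [60/23 -36/23; -36/23 523/23]

x̄ = F·x = [9, 0]
P̄ = F·P·Fᵀ + Q = [20 -12; -12 29]
y = z − H·x̄ = [12]
S = H·P̄·Hᵀ + R = [23]
K = P̄·Hᵀ·S⁻¹ = [-20/23; 12/23]
x' = x̄ + K·y = [-33/23, 144/23]
P' = (I − K·H)·P̄ = [60/23 -36/23; -36/23 523/23]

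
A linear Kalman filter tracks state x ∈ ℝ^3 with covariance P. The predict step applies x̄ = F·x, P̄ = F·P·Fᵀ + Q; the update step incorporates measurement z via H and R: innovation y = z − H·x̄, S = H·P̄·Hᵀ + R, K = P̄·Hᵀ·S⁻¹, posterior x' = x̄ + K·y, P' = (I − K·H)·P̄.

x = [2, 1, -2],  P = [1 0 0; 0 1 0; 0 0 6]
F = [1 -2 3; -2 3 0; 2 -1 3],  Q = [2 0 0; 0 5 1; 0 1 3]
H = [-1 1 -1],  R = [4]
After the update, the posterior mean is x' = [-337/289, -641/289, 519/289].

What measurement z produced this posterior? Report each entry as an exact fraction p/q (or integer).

z = [-3]

x̄ = F·x = [-6, -1, -3]
P̄ = F·P·Fᵀ + Q = [61 -8 58; -8 18 -6; 58 -6 62]
S = H·P̄·Hᵀ + R = [289]
K = P̄·Hᵀ·S⁻¹ = [-127/289; 32/289; -126/289]
x' − x̄ = [1397/289, -352/289, 1386/289] = K·y
y = (KᵀK)⁻¹·Kᵀ·(x' − x̄) = [-11]
z = y + H·x̄ = [-11] + [8] = [-3]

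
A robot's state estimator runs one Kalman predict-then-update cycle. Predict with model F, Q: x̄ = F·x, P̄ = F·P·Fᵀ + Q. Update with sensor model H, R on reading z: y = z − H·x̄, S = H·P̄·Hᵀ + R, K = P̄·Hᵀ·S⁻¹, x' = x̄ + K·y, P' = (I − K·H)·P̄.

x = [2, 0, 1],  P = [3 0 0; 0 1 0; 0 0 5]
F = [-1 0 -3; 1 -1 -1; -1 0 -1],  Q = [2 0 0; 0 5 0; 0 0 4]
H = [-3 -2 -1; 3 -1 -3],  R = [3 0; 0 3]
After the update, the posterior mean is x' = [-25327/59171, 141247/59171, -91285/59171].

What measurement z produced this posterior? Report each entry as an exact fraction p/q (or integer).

x̄ = F·x = [-5, 1, -3]
P̄ = F·P·Fᵀ + Q = [50 12 18; 12 14 2; 18 2 12]
S = H·P̄·Hᵀ + R = [781 -300; -300 191]
K = P̄·Hᵀ·S⁻¹ = [-11472/59171 8004/59171; -7806/59171 -7304/59171; -8570/59171 -8504/59171]
x' − x̄ = [270528/59171, 82076/59171, 86228/59171] = K·y
y = (KᵀK)⁻¹·Kᵀ·(x' − x̄) = [-18, 8]
z = y + H·x̄ = [-18, 8] + [16, -7] = [-2, 1]

z = [-2, 1]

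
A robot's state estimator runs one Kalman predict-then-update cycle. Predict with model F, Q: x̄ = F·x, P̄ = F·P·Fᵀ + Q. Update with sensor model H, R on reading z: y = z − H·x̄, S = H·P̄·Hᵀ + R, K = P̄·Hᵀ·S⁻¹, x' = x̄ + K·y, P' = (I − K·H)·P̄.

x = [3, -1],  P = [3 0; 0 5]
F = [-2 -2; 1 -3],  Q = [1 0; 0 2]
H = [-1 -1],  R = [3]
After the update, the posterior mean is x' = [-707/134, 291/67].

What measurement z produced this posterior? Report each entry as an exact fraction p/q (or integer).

x̄ = F·x = [-4, 6]
P̄ = F·P·Fᵀ + Q = [33 24; 24 50]
S = H·P̄·Hᵀ + R = [134]
K = P̄·Hᵀ·S⁻¹ = [-57/134; -37/67]
x' − x̄ = [-171/134, -111/67] = K·y
y = (KᵀK)⁻¹·Kᵀ·(x' − x̄) = [3]
z = y + H·x̄ = [3] + [-2] = [1]

z = [1]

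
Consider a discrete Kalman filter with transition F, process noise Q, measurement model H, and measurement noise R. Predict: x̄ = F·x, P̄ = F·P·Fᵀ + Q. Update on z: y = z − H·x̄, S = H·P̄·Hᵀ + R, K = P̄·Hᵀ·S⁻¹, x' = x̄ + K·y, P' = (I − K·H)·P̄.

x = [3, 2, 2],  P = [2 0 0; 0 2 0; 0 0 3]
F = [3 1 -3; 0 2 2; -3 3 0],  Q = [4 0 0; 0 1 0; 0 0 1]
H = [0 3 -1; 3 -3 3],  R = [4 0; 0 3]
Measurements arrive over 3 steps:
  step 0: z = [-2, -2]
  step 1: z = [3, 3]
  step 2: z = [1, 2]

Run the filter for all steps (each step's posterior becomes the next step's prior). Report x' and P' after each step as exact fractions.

step 0: x̄ = F·x = [5, 8, -3]
step 0: P̄ = F·P·Fᵀ + Q = [51 -14 -12; -14 21 12; -12 12 37]
step 0: y = z − H·x̄ = [-29, 16]
step 0: S = H·P̄·Hᵀ + R = [158 -246; -246 804]
step 0: K = P̄·Hᵀ·S⁻¹ = [2499/11086 2957/11086; 4005/11086 137/5543; 1465/11086 493/5543]
step 0: x' = x̄ + K·y = [30271/11086, -23073/11086, -59967/11086]
step 0: P' = (I − K·H)·P̄ = [170193/11086 -39310/5543 -122928/5543; -39310/5543 47457/11086 126351/11086; -122928/5543 126351/11086 373193/11086]
step 1: x̄ = F·x = [10767/482, -83040/5543, -80016/5543]
step 1: P̄ = F·P·Fᵀ + Q = [355559/482 -99924/241 -226563/482; -99924/241 1352247/5543 1494852/5543; -226563/482 1494852/5543 1692548/5543]
step 1: y = z − H·x̄ = [185733/5543, -727809/11086]
step 1: S = H·P̄·Hᵀ + R = [4915831/5543 -24354975/11086; -24354975/11086 63565599/11086]
step 1: K = P̄·Hᵀ·S⁻¹ = [440112747/1911761197 851045983/1911761197; 642951768/1911761197 -142646646/1911761197; 186602371/1911761197 -362993338/1911761197]
step 1: x' = x̄ + K·y = [1580231862/1911761197, 2268530997/1911761197, 2486314884/1911761197]
step 1: P' = (I − K·H)·P̄ = [8949162307/1911761197 -3168832668/1911761197 -11266948992/1911761197; -3168832668/1911761197 2798996547/1911761197 5825182569/1911761197; -11266948992/1911761197 5825182569/1911761197 16729138223/1911761197]
step 2: x̄ = F·x = [-449718069/1911761197, 9509691762/1911761197, 2064897405/1911761197]
step 2: P̄ = F·P·Fᵀ + Q = [390391736539/1911761197 -204692256480/1911761197 -244987651179/1911761197; -204692256480/1911761197 126625760829/1911761197 138359764656/1911761197; -244987651179/1911761197 138359764656/1911761197 164684178907/1911761197]
step 2: y = z − H·x̄ = [-24552416684/1911761197, 27507059672/1911761197]
step 2: S = H·P̄·Hᵀ + R = [481804483220/1911761197 -1080634563093/1911761197; -1080634563093/1911761197 2925257501676/1911761197]
step 2: K = P̄·Hᵀ·S⁻¹ = [9641704609164/42130631571281 18688439972897/42130631571281; 14114186052759/42130631571281 -3123171847167/42130631571281; 4112269922564/42130631571281 -7928669457377/42130631571281]
step 2: x' = x̄ + K·y = [135158082783727/42130631571281, -16632480854514/42130631571281, -121388130013895/42130631571281]
step 2: P' = (I − K·H)·P̄ = [197637270960659/42130631571281 -70191006275553/42130631571281 -249139837263315/42130631571281; -70191006275553/42130631571281 61762289319711/42130631571281 128830123748097/42130631571281; -249139837263315/42130631571281 128830123748097/42130631571281 370041291554035/42130631571281]

step 0: x' = [30271/11086, -23073/11086, -59967/11086], P' = [170193/11086 -39310/5543 -122928/5543; -39310/5543 47457/11086 126351/11086; -122928/5543 126351/11086 373193/11086]
step 1: x' = [1580231862/1911761197, 2268530997/1911761197, 2486314884/1911761197], P' = [8949162307/1911761197 -3168832668/1911761197 -11266948992/1911761197; -3168832668/1911761197 2798996547/1911761197 5825182569/1911761197; -11266948992/1911761197 5825182569/1911761197 16729138223/1911761197]
step 2: x' = [135158082783727/42130631571281, -16632480854514/42130631571281, -121388130013895/42130631571281], P' = [197637270960659/42130631571281 -70191006275553/42130631571281 -249139837263315/42130631571281; -70191006275553/42130631571281 61762289319711/42130631571281 128830123748097/42130631571281; -249139837263315/42130631571281 128830123748097/42130631571281 370041291554035/42130631571281]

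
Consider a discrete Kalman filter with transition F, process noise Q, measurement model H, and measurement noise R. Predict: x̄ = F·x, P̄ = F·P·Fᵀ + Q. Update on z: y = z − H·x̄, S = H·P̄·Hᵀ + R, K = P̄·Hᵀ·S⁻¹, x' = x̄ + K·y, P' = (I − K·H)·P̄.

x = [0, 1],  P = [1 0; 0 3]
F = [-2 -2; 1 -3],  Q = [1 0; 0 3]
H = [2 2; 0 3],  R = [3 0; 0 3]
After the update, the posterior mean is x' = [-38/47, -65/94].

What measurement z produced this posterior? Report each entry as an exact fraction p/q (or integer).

x̄ = F·x = [-2, -3]
P̄ = F·P·Fᵀ + Q = [17 16; 16 31]
S = H·P̄·Hᵀ + R = [323 282; 282 282]
K = P̄·Hᵀ·S⁻¹ = [18/41 -518/1927; 1/41 1177/3854]
x' − x̄ = [56/47, 217/94] = K·y
y = (KᵀK)⁻¹·Kᵀ·(x' − x̄) = [7, 7]
z = y + H·x̄ = [7, 7] + [-10, -9] = [-3, -2]

z = [-3, -2]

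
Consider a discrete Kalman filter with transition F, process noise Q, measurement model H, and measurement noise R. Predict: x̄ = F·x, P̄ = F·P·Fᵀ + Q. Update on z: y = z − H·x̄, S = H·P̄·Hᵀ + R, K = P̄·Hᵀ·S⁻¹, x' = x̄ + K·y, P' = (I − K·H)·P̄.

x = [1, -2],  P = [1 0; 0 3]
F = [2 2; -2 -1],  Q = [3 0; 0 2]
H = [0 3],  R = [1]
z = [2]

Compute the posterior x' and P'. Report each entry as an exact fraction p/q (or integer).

x̄ = F·x = [-2, 0]
P̄ = F·P·Fᵀ + Q = [19 -10; -10 9]
y = z − H·x̄ = [2]
S = H·P̄·Hᵀ + R = [82]
K = P̄·Hᵀ·S⁻¹ = [-15/41; 27/82]
x' = x̄ + K·y = [-112/41, 27/41]
P' = (I − K·H)·P̄ = [329/41 -5/41; -5/41 9/82]

x' = [-112/41, 27/41]
P' = [329/41 -5/41; -5/41 9/82]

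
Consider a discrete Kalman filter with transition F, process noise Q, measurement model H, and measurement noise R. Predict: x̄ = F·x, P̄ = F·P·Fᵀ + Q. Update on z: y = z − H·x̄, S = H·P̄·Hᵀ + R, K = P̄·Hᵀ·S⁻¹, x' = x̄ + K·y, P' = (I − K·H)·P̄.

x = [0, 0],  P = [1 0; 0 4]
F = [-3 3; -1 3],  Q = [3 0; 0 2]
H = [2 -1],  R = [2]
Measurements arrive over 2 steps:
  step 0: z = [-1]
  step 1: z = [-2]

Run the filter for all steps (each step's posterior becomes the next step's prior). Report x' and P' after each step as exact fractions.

step 0: x' = [-57/77, -39/77], P' = [447/77 780/77; 780/77 1482/77]
step 1: x' = [-1164/469, -7594/2345], P' = [13359/469 26004/469; 26004/469 257282/2345]

step 0: x̄ = F·x = [0, 0]
step 0: P̄ = F·P·Fᵀ + Q = [48 39; 39 39]
step 0: y = z − H·x̄ = [-1]
step 0: S = H·P̄·Hᵀ + R = [77]
step 0: K = P̄·Hᵀ·S⁻¹ = [57/77; 39/77]
step 0: x' = x̄ + K·y = [-57/77, -39/77]
step 0: P' = (I − K·H)·P̄ = [447/77 780/77; 780/77 1482/77]
step 1: x̄ = F·x = [54/77, -60/77]
step 1: P̄ = F·P·Fᵀ + Q = [3552/77 5319/77; 5319/77 9259/77]
step 1: y = z − H·x̄ = [-46/11]
step 1: S = H·P̄·Hᵀ + R = [335/11]
step 1: K = P̄·Hᵀ·S⁻¹ = [51/67; 197/335]
step 1: x' = x̄ + K·y = [-1164/469, -7594/2345]
step 1: P' = (I − K·H)·P̄ = [13359/469 26004/469; 26004/469 257282/2345]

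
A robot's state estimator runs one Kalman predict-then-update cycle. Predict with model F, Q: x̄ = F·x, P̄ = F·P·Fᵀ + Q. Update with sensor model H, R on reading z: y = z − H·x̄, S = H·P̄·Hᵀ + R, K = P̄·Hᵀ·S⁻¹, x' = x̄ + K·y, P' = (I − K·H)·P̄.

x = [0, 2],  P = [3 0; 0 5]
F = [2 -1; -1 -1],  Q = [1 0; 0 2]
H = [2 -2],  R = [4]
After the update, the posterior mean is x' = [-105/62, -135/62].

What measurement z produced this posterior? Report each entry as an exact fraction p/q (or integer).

z = [1]

x̄ = F·x = [-2, -2]
P̄ = F·P·Fᵀ + Q = [18 -1; -1 10]
S = H·P̄·Hᵀ + R = [124]
K = P̄·Hᵀ·S⁻¹ = [19/62; -11/62]
x' − x̄ = [19/62, -11/62] = K·y
y = (KᵀK)⁻¹·Kᵀ·(x' − x̄) = [1]
z = y + H·x̄ = [1] + [0] = [1]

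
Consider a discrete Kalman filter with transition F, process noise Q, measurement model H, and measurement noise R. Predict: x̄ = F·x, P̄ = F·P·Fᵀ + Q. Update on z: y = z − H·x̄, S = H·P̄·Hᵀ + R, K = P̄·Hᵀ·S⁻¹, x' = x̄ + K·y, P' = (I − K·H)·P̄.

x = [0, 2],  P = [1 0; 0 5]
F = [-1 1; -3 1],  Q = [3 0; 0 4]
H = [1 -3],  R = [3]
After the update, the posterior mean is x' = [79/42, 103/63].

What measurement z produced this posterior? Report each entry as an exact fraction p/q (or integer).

x̄ = F·x = [2, 2]
P̄ = F·P·Fᵀ + Q = [9 8; 8 18]
S = H·P̄·Hᵀ + R = [126]
K = P̄·Hᵀ·S⁻¹ = [-5/42; -23/63]
x' − x̄ = [-5/42, -23/63] = K·y
y = (KᵀK)⁻¹·Kᵀ·(x' − x̄) = [1]
z = y + H·x̄ = [1] + [-4] = [-3]

z = [-3]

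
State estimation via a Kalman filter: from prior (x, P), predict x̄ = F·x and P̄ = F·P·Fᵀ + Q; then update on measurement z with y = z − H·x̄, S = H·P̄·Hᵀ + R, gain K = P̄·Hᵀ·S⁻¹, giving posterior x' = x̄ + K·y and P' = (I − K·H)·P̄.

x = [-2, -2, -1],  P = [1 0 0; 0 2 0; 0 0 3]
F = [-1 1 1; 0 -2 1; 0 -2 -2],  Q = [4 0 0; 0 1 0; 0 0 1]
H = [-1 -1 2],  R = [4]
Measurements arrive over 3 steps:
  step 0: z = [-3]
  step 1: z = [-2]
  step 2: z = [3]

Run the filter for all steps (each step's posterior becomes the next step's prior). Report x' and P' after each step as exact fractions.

step 0: x̄ = F·x = [-1, 3, 6]
step 0: P̄ = F·P·Fᵀ + Q = [10 -1 -10; -1 12 2; -10 2 21]
step 0: y = z − H·x̄ = [-13]
step 0: S = H·P̄·Hᵀ + R = [140]
step 0: K = P̄·Hᵀ·S⁻¹ = [-29/140; -1/20; 5/14]
step 0: x' = x̄ + K·y = [237/140, 73/20, 19/14]
step 0: P' = (I − K·H)·P̄ = [559/140 -49/20 5/14; -49/20 233/20 9/2; 5/14 9/2 22/7]
step 1: x̄ = F·x = [116/35, -208/35, -701/70]
step 1: P̄ = F·P·Fᵀ + Q = [1259/35 -1047/35 -1812/35; -1047/35 1146/35 1726/35; -1812/35 1726/35 3366/35]
step 1: y = z − H·x̄ = [77/5]
step 1: S = H·P̄·Hᵀ + R = [2037/5]
step 1: K = P̄·Hᵀ·S⁻¹ = [-548/2037; 479/2037; 974/2037]
step 1: x' = x̄ + K·y = [-1688/2037, -4729/2037, -10799/4074]
step 1: P' = (I − K·H)·P̄ = [13213/2037 -8437/2037 1292/2037; -8437/2037 20809/2037 7144/2037; 1292/2037 7144/2037 6166/2037]
step 2: x̄ = F·x = [-5627/1358, 8117/4074, 20257/2037]
step 2: P̄ = F·P·Fᵀ + Q = [25638/679 -20254/679 -32272/679; -20254/679 62863/2037 85192/2037; -32272/679 85192/2037 167089/2037]
step 2: y = z − H·x̄ = [-38785/2037]
step 2: S = H·P̄·Hᵀ + R = [741253/2037]
step 2: K = P̄·Hᵀ·S⁻¹ = [-209784/741253; 168283/741253; 345802/741253]
step 2: x' = x̄ + K·y = [12920457/10377542, -24181999/10377542, 5510761/5188771]
step 2: P' = (I − K·H)·P̄ = [44685246/5188771 -33460254/5188771 2675520/5188771; -33460254/5188771 62811750/5188771 17031710/5188771; 2675520/5188771 17031710/5188771 14694843/5188771]

step 0: x' = [237/140, 73/20, 19/14], P' = [559/140 -49/20 5/14; -49/20 233/20 9/2; 5/14 9/2 22/7]
step 1: x' = [-1688/2037, -4729/2037, -10799/4074], P' = [13213/2037 -8437/2037 1292/2037; -8437/2037 20809/2037 7144/2037; 1292/2037 7144/2037 6166/2037]
step 2: x' = [12920457/10377542, -24181999/10377542, 5510761/5188771], P' = [44685246/5188771 -33460254/5188771 2675520/5188771; -33460254/5188771 62811750/5188771 17031710/5188771; 2675520/5188771 17031710/5188771 14694843/5188771]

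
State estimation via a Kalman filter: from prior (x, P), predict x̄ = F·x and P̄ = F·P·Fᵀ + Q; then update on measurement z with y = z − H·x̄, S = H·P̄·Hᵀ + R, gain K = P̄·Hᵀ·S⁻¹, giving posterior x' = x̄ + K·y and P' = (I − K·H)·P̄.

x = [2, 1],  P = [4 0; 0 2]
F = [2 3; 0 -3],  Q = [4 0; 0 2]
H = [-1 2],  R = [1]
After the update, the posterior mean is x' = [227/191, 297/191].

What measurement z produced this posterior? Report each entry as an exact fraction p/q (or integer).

z = [2]

x̄ = F·x = [7, -3]
P̄ = F·P·Fᵀ + Q = [38 -18; -18 20]
S = H·P̄·Hᵀ + R = [191]
K = P̄·Hᵀ·S⁻¹ = [-74/191; 58/191]
x' − x̄ = [-1110/191, 870/191] = K·y
y = (KᵀK)⁻¹·Kᵀ·(x' − x̄) = [15]
z = y + H·x̄ = [15] + [-13] = [2]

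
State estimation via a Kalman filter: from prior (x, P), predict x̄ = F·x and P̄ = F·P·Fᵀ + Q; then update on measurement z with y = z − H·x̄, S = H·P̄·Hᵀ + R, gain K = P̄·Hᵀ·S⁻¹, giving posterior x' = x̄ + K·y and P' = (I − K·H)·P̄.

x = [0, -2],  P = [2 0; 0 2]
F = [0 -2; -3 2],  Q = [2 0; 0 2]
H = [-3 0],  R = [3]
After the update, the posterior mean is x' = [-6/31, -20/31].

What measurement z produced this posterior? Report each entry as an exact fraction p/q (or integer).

z = [1]

x̄ = F·x = [4, -4]
P̄ = F·P·Fᵀ + Q = [10 -8; -8 28]
S = H·P̄·Hᵀ + R = [93]
K = P̄·Hᵀ·S⁻¹ = [-10/31; 8/31]
x' − x̄ = [-130/31, 104/31] = K·y
y = (KᵀK)⁻¹·Kᵀ·(x' − x̄) = [13]
z = y + H·x̄ = [13] + [-12] = [1]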